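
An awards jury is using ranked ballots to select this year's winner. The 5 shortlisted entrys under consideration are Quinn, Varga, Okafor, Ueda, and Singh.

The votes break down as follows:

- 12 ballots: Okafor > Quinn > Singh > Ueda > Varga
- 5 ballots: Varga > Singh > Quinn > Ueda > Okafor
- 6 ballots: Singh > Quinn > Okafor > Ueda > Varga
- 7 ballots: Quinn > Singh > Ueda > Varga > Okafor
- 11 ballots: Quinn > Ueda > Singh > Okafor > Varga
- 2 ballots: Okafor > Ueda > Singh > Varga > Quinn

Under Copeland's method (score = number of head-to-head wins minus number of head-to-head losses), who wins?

Quinn

Pairwise results:
  Quinn vs Varga: Quinn wins 36–7.
  Quinn vs Okafor: Quinn wins 29–14.
  Quinn vs Ueda: Quinn wins 41–2.
  Quinn vs Singh: Quinn wins 30–13.
  Varga vs Okafor: Okafor wins 31–12.
  Varga vs Ueda: Ueda wins 38–5.
  Varga vs Singh: Singh wins 38–5.
  Okafor vs Ueda: Ueda wins 23–20.
  Okafor vs Singh: Singh wins 29–14.
  Ueda vs Singh: Singh wins 30–13.
Copeland scores (wins − losses):
  Quinn: 4 − 0 = 4
  Varga: 0 − 4 = -4
  Okafor: 1 − 3 = -2
  Ueda: 2 − 2 = 0
  Singh: 3 − 1 = 2
Quinn has the best Copeland score.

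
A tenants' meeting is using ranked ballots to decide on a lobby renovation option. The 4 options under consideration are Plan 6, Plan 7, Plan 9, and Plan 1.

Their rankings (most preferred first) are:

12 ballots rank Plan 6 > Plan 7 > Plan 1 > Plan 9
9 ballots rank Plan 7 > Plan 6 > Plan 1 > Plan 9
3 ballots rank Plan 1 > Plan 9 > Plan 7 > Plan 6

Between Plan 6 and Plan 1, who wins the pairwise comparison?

Plan 6

Ballots ranking Plan 6 above Plan 1: 12+9 = 21.
Ballots ranking Plan 1 above Plan 6: 3.
Plan 6 wins the head-to-head, 21–3.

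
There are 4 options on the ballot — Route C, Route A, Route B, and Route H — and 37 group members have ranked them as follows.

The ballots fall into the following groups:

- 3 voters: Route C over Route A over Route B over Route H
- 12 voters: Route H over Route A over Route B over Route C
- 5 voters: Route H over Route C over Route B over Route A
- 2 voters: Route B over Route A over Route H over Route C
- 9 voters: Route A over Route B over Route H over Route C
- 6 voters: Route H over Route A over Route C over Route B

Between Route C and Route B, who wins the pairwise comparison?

Route B

Ballots ranking Route C above Route B: 3+5+6 = 14.
Ballots ranking Route B above Route C: 12+2+9 = 23.
Route B wins the head-to-head, 23–14.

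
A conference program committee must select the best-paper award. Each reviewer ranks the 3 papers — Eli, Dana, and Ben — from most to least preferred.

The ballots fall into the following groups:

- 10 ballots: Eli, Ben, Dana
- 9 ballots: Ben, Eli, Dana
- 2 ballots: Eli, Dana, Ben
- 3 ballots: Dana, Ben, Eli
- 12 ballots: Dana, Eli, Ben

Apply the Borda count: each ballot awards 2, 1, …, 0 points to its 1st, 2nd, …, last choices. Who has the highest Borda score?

Borda scores:
  Eli: 10·2 + 9·1 + 2·2 + 3·0 + 12·1 = 45
  Dana: 10·0 + 9·0 + 2·1 + 3·2 + 12·2 = 32
  Ben: 10·1 + 9·2 + 2·0 + 3·1 + 12·0 = 31
Eli has the highest total.

Eli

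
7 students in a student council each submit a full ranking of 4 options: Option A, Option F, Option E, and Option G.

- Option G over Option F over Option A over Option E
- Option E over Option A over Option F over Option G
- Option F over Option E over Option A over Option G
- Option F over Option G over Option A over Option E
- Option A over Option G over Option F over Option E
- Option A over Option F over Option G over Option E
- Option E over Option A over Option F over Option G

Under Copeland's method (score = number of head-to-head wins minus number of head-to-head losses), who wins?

Pairwise results:
  Option A vs Option F: Option A wins 4–3.
  Option A vs Option E: Option A wins 4–3.
  Option A vs Option G: Option A wins 5–2.
  Option F vs Option E: Option F wins 5–2.
  Option F vs Option G: Option F wins 5–2.
  Option E vs Option G: Option G wins 4–3.
Copeland scores (wins − losses):
  Option A: 3 − 0 = 3
  Option F: 2 − 1 = 1
  Option E: 0 − 3 = -3
  Option G: 1 − 2 = -1
Option A has the best Copeland score.

Option A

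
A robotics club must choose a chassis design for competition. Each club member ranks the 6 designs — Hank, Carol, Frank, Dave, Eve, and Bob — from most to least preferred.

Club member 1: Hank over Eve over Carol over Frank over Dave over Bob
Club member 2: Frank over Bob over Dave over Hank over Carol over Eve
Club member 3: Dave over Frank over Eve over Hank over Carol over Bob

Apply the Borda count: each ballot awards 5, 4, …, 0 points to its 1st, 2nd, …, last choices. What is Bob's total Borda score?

Borda scores:
  Hank: 5 + 2 + 2 = 9
  Carol: 3 + 1 + 1 = 5
  Frank: 2 + 5 + 4 = 11
  Dave: 1 + 3 + 5 = 9
  Eve: 4 + 0 + 3 = 7
  Bob: 0 + 4 + 0 = 4

4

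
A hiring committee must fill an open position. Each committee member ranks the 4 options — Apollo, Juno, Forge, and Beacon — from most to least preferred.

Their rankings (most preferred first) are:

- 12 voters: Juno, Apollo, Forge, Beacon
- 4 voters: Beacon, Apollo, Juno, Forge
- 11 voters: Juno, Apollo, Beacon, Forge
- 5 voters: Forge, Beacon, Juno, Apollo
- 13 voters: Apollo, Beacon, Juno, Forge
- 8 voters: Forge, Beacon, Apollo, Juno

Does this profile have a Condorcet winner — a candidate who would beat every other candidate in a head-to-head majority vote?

No

Head-to-head results (53 voters total):
Apollo vs Juno: Juno wins 28–25.
Apollo vs Forge: Apollo wins 40–13.
Apollo vs Beacon: Apollo wins 36–17.
Juno vs Forge: Juno wins 40–13.
Juno vs Beacon: Beacon wins 30–23.
Forge vs Beacon: Beacon wins 28–25.
No candidate beats all others: Apollo beats Beacon beats Juno beats Apollo, a majority cycle.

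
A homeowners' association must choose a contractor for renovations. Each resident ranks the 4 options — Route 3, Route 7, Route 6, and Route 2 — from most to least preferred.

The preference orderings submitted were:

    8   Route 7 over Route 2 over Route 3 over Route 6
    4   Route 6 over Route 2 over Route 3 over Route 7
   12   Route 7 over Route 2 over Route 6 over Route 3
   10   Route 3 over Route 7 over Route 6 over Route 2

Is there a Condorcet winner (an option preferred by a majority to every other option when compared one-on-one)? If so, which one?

Route 7

Head-to-head results (34 voters total):
Route 3 vs Route 7: Route 7 wins 20–14.
Route 3 vs Route 6: Route 3 wins 18–16.
Route 3 vs Route 2: Route 2 wins 24–10.
Route 7 vs Route 6: Route 7 wins 30–4.
Route 7 vs Route 2: Route 7 wins 30–4.
Route 6 vs Route 2: Route 2 wins 20–14.
Route 7 beats each rival — Route 3 (20–14), Route 6 (30–4), Route 2 (30–4) — so Route 7 is the Condorcet winner.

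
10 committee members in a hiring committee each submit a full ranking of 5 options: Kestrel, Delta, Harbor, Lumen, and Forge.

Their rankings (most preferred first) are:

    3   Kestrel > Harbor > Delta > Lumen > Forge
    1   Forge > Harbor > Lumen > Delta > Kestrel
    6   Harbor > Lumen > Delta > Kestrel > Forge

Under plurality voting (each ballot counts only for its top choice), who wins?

First-place vote totals:
  Kestrel: 3
  Delta: 0
  Harbor: 6
  Lumen: 0
  Forge: 1
Harbor has the most first-place votes.

Harbor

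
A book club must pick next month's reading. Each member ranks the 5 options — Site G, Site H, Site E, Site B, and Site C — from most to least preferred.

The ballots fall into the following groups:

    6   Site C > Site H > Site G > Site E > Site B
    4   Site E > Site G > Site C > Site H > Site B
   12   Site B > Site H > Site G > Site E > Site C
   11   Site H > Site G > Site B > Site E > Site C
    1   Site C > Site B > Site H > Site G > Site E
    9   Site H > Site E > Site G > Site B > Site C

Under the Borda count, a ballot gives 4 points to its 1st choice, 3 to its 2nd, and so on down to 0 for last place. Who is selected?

Borda scores:
  Site G: 6·2 + 4·3 + 12·2 + 11·3 + 1 + 9·2 = 100
  Site H: 6·3 + 4·1 + 12·3 + 11·4 + 2 + 9·4 = 140
  Site E: 6·1 + 4·4 + 12·1 + 11·1 + 0 + 9·3 = 72
  Site B: 6·0 + 4·0 + 12·4 + 11·2 + 3 + 9·1 = 82
  Site C: 6·4 + 4·2 + 12·0 + 11·0 + 4 + 9·0 = 36
Site H has the highest total.

Site H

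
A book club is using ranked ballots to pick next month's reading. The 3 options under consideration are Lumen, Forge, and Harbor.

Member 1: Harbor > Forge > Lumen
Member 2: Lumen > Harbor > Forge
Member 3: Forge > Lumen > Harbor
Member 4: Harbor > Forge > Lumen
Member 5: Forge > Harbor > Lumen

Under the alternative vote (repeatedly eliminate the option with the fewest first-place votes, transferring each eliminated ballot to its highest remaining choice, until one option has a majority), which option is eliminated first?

Lumen

Round 1: Forge 2, Harbor 2, Lumen 1. Lumen has the fewest and is eliminated.
Round 2: Harbor 3, Forge 2. Harbor has a majority.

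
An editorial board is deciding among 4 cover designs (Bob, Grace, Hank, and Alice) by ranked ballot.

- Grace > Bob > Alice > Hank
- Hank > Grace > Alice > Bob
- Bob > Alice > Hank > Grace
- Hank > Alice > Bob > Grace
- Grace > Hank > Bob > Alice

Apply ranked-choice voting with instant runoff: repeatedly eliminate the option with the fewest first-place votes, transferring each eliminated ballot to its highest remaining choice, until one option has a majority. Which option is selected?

Round 1: Grace 2, Hank 2, Bob 1, Alice 0. Alice has the fewest and is eliminated.
Round 2: Grace 2, Hank 2, Bob 1. Bob has the fewest and is eliminated.
Round 3: Hank 3, Grace 2. Hank has a majority.

Hank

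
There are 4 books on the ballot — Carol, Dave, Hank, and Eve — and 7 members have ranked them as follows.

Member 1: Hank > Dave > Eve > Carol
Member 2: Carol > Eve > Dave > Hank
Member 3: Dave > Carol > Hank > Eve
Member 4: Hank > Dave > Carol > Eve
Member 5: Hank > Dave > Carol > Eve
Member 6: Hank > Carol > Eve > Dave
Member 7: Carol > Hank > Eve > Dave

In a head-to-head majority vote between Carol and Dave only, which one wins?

Ballots ranking Carol above Dave: 3.
Ballots ranking Dave above Carol: 4.
Dave wins the head-to-head, 4–3.

Dave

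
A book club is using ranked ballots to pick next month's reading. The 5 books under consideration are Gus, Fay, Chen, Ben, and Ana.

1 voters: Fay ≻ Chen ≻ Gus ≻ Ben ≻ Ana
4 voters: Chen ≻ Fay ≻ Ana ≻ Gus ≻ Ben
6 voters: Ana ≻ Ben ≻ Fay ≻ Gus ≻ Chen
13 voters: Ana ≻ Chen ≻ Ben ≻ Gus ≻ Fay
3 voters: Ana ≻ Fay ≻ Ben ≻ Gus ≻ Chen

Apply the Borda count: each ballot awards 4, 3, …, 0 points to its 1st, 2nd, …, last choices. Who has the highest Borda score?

Ana

Borda scores:
  Gus: 2 + 4·1 + 6·1 + 13·1 + 3·1 = 28
  Fay: 4 + 4·3 + 6·2 + 13·0 + 3·3 = 37
  Chen: 3 + 4·4 + 6·0 + 13·3 + 3·0 = 58
  Ben: 1 + 4·0 + 6·3 + 13·2 + 3·2 = 51
  Ana: 0 + 4·2 + 6·4 + 13·4 + 3·4 = 96
Ana has the highest total.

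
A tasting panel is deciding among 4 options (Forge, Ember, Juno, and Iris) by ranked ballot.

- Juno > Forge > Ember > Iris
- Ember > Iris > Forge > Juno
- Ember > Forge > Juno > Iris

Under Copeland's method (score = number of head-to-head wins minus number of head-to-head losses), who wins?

Pairwise results:
  Forge vs Ember: Ember wins 2–1.
  Forge vs Juno: Forge wins 2–1.
  Forge vs Iris: Forge wins 2–1.
  Ember vs Juno: Ember wins 2–1.
  Ember vs Iris: Ember wins 3–0.
  Juno vs Iris: Juno wins 2–1.
Copeland scores (wins − losses):
  Forge: 2 − 1 = 1
  Ember: 3 − 0 = 3
  Juno: 1 − 2 = -1
  Iris: 0 − 3 = -3
Ember has the best Copeland score.

Ember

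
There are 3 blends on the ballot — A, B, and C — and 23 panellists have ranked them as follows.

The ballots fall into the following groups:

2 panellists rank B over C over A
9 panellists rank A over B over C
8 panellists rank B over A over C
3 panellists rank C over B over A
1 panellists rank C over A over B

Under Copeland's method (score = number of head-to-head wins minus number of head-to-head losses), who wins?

Pairwise results:
  A vs B: B wins 13–10.
  A vs C: A wins 17–6.
  B vs C: B wins 19–4.
Copeland scores (wins − losses):
  A: 1 − 1 = 0
  B: 2 − 0 = 2
  C: 0 − 2 = -2
B has the best Copeland score.

B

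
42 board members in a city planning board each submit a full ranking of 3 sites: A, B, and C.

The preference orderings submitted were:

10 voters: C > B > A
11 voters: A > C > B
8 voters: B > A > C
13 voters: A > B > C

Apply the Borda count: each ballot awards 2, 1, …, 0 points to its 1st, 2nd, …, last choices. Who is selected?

A

Borda scores:
  A: 10·0 + 11·2 + 8·1 + 13·2 = 56
  B: 10·1 + 11·0 + 8·2 + 13·1 = 39
  C: 10·2 + 11·1 + 8·0 + 13·0 = 31
A has the highest total.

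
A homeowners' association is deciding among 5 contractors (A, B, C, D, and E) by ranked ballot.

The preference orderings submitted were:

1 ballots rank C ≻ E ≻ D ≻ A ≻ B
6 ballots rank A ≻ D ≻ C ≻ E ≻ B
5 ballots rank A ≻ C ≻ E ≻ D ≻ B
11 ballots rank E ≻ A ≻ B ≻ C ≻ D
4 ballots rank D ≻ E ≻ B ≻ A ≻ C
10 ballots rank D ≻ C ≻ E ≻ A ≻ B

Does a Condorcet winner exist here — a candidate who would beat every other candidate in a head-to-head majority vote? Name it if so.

Head-to-head results (37 voters total):
A vs B: A wins 33–4.
A vs C: A wins 26–11.
A vs D: A wins 22–15.
A vs E: E wins 26–11.
B vs C: C wins 22–15.
B vs D: D wins 26–11.
B vs E: E wins 37–0.
C vs D: D wins 20–17.
C vs E: C wins 22–15.
D vs E: D wins 20–17.
No candidate beats all others: A beats C beats E beats A, a majority cycle.

No Condorcet winner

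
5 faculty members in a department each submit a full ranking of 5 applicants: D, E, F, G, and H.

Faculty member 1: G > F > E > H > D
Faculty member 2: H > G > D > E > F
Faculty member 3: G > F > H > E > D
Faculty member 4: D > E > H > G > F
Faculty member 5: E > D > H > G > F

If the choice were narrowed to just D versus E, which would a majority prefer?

E

Ballots ranking D above E: 2.
Ballots ranking E above D: 3.
E wins the head-to-head, 3–2.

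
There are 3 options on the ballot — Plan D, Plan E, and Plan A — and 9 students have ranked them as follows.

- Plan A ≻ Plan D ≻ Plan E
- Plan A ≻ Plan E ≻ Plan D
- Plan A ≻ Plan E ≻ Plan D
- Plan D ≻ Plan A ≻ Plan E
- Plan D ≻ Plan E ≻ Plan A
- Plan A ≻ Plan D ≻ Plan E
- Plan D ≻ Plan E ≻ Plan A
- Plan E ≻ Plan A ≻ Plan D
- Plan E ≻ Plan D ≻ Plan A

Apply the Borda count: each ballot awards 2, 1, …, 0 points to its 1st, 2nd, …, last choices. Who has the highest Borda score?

Plan A

Borda scores:
  Plan D: 1 + 0 + 0 + 2 + 2 + 1 + 2 + 0 + 1 = 9
  Plan E: 0 + 1 + 1 + 0 + 1 + 0 + 1 + 2 + 2 = 8
  Plan A: 2 + 2 + 2 + 1 + 0 + 2 + 0 + 1 + 0 = 10
Plan A has the highest total.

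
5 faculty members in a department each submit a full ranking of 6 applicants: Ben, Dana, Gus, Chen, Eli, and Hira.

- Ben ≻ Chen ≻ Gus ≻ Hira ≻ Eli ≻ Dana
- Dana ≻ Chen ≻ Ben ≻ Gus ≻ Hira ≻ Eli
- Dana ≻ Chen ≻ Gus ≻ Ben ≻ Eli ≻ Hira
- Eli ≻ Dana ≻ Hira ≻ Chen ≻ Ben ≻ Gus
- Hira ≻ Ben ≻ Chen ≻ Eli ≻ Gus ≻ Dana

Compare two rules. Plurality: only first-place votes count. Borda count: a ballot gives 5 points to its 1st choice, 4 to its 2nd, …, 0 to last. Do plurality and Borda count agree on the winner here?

Plurality first-place counts: Ben 1, Dana 2, Gus 0, Chen 0, Eli 1, Hira 1 → Dana.
Borda totals: Ben 15, Dana 14, Gus 9, Chen 17, Eli 9, Hira 11 → Chen.
The two rules disagree: plurality picks Dana, Borda picks Chen.

No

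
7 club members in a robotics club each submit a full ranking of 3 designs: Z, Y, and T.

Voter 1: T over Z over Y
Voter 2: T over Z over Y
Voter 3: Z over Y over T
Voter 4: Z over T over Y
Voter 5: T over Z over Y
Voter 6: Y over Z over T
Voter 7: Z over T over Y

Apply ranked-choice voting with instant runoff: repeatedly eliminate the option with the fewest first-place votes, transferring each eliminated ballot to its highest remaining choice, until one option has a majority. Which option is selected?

Round 1: Z 3, T 3, Y 1. Y has the fewest and is eliminated.
Round 2: Z 4, T 3. Z has a majority.

Z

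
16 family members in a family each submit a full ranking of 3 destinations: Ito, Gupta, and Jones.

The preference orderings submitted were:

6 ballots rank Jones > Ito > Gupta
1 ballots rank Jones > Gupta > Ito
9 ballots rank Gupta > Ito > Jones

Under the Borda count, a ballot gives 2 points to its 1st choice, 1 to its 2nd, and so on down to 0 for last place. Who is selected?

Borda scores:
  Ito: 6·1 + 0 + 9·1 = 15
  Gupta: 6·0 + 1 + 9·2 = 19
  Jones: 6·2 + 2 + 9·0 = 14
Gupta has the highest total.

Gupta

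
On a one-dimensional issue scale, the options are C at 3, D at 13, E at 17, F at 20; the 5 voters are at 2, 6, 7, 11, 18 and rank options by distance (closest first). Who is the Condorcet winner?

C

With single-peaked preferences on a line, the Condorcet winner is the candidate closest to the median voter.
The median voter (position 7) is closest to C at 3.
Check: C vs D — voters closer to C: 3 of 5.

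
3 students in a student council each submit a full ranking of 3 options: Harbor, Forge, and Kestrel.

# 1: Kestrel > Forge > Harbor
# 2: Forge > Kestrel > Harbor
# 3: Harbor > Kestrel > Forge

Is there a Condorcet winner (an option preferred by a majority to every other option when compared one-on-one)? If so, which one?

Head-to-head results (3 voters total):
Harbor vs Forge: Forge wins 2–1.
Harbor vs Kestrel: Kestrel wins 2–1.
Forge vs Kestrel: Kestrel wins 2–1.
Kestrel beats each rival — Harbor (2–1), Forge (2–1) — so Kestrel is the Condorcet winner.

Kestrel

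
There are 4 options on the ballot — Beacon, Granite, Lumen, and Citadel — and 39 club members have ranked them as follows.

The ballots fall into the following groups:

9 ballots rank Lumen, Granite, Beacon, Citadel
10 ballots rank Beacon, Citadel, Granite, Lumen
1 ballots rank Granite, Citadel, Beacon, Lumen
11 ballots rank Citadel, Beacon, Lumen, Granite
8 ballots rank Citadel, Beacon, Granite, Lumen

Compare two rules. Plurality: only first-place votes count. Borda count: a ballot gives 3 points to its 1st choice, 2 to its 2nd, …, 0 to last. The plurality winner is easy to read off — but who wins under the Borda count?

Plurality first-place counts: Beacon 10, Granite 1, Lumen 9, Citadel 19 → Citadel.
Borda totals: Beacon 78, Granite 39, Lumen 38, Citadel 79 → Citadel.

Citadel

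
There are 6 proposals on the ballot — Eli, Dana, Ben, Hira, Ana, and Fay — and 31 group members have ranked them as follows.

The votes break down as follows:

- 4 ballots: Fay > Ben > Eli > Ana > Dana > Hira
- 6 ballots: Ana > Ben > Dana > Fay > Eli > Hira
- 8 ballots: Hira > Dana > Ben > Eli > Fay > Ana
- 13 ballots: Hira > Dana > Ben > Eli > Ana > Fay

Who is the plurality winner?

First-place vote totals:
  Eli: 0
  Dana: 0
  Ben: 0
  Hira: 21
  Ana: 6
  Fay: 4
Hira has the most first-place votes.

Hira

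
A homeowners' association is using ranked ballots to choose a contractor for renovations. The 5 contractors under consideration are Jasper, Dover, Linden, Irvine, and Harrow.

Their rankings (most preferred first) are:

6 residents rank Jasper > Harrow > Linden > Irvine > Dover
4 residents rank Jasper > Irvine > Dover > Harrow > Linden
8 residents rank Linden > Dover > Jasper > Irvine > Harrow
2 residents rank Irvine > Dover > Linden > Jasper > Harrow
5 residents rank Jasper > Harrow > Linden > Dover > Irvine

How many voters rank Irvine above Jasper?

Ballots ranking Irvine above Jasper: 2.
Ballots ranking Jasper above Irvine: 6+4+8+5 = 23.
So 2 of 25 voters prefer Irvine to Jasper.

2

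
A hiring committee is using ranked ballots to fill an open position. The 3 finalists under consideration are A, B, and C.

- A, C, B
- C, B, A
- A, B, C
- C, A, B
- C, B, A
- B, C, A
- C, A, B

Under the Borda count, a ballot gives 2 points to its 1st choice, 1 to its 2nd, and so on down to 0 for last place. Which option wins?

Borda scores:
  A: 2 + 0 + 2 + 1 + 0 + 0 + 1 = 6
  B: 0 + 1 + 1 + 0 + 1 + 2 + 0 = 5
  C: 1 + 2 + 0 + 2 + 2 + 1 + 2 = 10
C has the highest total.

C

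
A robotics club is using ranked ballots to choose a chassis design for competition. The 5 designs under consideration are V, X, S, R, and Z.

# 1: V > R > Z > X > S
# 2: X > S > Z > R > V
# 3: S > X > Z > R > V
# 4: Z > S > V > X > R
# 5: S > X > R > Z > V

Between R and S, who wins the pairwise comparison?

S

Ballots ranking R above S: 1.
Ballots ranking S above R: 4.
S wins the head-to-head, 4–1.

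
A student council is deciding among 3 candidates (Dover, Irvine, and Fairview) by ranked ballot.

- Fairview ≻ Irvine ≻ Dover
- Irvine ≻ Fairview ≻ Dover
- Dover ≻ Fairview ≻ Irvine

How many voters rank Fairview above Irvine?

2

Ballots ranking Fairview above Irvine: 2.
Ballots ranking Irvine above Fairview: 1.
So 2 of 3 voters prefer Fairview to Irvine.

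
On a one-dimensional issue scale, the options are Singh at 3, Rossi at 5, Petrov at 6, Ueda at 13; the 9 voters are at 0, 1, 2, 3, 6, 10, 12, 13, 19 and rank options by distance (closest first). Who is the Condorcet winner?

Petrov

With single-peaked preferences on a line, the Condorcet winner is the candidate closest to the median voter.
The median voter (position 6) is closest to Petrov at 6.
Check: Petrov vs Singh — voters closer to Petrov: 5 of 9.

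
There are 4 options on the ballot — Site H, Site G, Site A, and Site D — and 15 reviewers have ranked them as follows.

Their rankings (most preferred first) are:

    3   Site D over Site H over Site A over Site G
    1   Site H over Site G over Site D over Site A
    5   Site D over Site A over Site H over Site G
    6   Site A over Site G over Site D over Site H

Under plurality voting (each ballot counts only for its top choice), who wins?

Site D

First-place vote totals:
  Site H: 1
  Site G: 0
  Site A: 6
  Site D: 8
Site D has the most first-place votes.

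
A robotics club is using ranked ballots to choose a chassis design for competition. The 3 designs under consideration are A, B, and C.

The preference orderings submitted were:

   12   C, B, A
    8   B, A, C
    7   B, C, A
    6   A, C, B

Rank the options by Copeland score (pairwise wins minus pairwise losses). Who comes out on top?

C

Pairwise results:
  A vs B: B wins 27–6.
  A vs C: C wins 19–14.
  B vs C: C wins 18–15.
Copeland scores (wins − losses):
  A: 0 − 2 = -2
  B: 1 − 1 = 0
  C: 2 − 0 = 2
C has the best Copeland score.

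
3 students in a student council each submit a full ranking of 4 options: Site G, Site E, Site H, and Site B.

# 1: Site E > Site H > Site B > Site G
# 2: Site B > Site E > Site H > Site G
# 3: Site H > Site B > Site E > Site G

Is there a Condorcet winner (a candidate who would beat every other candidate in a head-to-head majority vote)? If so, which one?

Head-to-head results (3 voters total):
Site G vs Site E: Site E wins 3–0.
Site G vs Site H: Site H wins 3–0.
Site G vs Site B: Site B wins 3–0.
Site E vs Site H: Site E wins 2–1.
Site E vs Site B: Site B wins 2–1.
Site H vs Site B: Site H wins 2–1.
No candidate beats all others: Site E beats Site H beats Site B beats Site E, a majority cycle.

No Condorcet winner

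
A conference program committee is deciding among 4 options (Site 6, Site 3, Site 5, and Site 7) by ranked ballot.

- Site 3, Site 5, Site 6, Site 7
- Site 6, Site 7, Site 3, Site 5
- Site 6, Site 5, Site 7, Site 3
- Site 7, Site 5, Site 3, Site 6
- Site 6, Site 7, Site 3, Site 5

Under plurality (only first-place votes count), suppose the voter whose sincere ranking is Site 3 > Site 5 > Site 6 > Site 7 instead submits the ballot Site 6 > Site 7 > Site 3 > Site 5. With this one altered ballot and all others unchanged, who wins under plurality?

Site 6

First-place totals with the altered ballot: Site 6 4, Site 3 0, Site 5 0, Site 7 1.
The winner is unchanged: still Site 6.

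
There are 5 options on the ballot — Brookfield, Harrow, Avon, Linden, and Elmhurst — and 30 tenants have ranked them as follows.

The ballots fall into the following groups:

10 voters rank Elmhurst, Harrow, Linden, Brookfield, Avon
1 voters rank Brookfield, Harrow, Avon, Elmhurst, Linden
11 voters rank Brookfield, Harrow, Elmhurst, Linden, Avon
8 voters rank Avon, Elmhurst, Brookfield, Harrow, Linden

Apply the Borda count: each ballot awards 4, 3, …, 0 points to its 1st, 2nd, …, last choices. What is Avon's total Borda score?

Borda scores:
  Brookfield: 10·1 + 4 + 11·4 + 8·2 = 74
  Harrow: 10·3 + 3 + 11·3 + 8·1 = 74
  Avon: 10·0 + 2 + 11·0 + 8·4 = 34
  Linden: 10·2 + 0 + 11·1 + 8·0 = 31
  Elmhurst: 10·4 + 1 + 11·2 + 8·3 = 87

34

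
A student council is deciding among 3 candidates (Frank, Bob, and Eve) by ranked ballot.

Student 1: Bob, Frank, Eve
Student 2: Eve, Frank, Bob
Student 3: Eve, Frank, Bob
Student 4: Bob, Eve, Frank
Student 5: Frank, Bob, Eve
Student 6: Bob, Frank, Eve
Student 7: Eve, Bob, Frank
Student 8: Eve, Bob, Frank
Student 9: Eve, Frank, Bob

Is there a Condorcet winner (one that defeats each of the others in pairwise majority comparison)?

Head-to-head results (9 voters total):
Frank vs Bob: Bob wins 5–4.
Frank vs Eve: Eve wins 6–3.
Bob vs Eve: Eve wins 5–4.
Eve beats each rival — Frank (6–3), Bob (5–4) — so Eve is the Condorcet winner.

Yes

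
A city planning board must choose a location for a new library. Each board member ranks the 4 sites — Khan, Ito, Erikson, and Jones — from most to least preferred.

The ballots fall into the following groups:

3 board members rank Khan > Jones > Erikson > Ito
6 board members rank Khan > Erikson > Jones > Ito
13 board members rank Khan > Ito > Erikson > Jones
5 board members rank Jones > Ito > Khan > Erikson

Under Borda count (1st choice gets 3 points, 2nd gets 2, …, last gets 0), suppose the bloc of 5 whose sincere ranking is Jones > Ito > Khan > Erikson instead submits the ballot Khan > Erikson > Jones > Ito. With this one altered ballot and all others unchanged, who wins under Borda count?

Khan

Borda totals with the altered ballot: Khan 81, Ito 26, Erikson 38, Jones 17.
The winner is unchanged: still Khan.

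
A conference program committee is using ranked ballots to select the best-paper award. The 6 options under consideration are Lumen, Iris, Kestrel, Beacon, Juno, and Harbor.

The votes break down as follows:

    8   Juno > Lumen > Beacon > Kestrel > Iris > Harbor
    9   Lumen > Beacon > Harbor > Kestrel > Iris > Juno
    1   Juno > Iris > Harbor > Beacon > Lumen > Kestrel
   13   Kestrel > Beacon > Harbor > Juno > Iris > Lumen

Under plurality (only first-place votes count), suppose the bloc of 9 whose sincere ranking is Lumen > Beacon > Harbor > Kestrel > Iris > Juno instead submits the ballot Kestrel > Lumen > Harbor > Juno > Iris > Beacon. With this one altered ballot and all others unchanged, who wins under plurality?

First-place totals with the altered ballot: Lumen 0, Iris 0, Kestrel 22, Beacon 0, Juno 9, Harbor 0.
The winner is unchanged: still Kestrel.

Kestrel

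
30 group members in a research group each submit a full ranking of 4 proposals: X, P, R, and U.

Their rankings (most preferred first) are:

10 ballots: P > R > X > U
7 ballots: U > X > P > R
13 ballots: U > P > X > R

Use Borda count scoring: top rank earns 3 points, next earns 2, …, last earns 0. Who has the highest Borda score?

Borda scores:
  X: 10·1 + 7·2 + 13·1 = 37
  P: 10·3 + 7·1 + 13·2 = 63
  R: 10·2 + 7·0 + 13·0 = 20
  U: 10·0 + 7·3 + 13·3 = 60
P has the highest total.

P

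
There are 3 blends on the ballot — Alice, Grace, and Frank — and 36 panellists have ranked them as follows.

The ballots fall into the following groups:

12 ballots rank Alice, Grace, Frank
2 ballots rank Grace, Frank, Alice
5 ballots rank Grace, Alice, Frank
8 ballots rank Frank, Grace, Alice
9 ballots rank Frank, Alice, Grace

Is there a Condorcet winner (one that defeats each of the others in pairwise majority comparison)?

Head-to-head results (36 voters total):
Alice vs Grace: Alice wins 21–15.
Alice vs Frank: Frank wins 19–17.
Grace vs Frank: Grace wins 19–17.
No candidate beats all others: Alice beats Grace beats Frank beats Alice, a majority cycle.

No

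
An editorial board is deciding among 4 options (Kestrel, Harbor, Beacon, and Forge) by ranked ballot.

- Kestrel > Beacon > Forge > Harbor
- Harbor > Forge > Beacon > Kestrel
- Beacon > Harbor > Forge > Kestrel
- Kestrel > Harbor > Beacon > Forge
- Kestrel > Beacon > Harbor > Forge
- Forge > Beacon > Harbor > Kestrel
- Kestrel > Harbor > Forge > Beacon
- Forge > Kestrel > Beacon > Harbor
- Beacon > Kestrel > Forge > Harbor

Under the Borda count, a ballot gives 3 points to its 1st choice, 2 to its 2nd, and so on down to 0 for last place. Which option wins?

Borda scores:
  Kestrel: 3 + 0 + 0 + 3 + 3 + 0 + 3 + 2 + 2 = 16
  Harbor: 0 + 3 + 2 + 2 + 1 + 1 + 2 + 0 + 0 = 11
  Beacon: 2 + 1 + 3 + 1 + 2 + 2 + 0 + 1 + 3 = 15
  Forge: 1 + 2 + 1 + 0 + 0 + 3 + 1 + 3 + 1 = 12
Kestrel has the highest total.

Kestrel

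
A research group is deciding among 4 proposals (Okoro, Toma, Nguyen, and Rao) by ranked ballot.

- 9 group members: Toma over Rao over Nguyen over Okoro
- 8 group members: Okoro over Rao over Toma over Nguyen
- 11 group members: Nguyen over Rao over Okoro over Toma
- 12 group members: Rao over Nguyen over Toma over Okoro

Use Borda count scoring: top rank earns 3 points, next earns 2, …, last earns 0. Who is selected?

Rao

Borda scores:
  Okoro: 9·0 + 8·3 + 11·1 + 12·0 = 35
  Toma: 9·3 + 8·1 + 11·0 + 12·1 = 47
  Nguyen: 9·1 + 8·0 + 11·3 + 12·2 = 66
  Rao: 9·2 + 8·2 + 11·2 + 12·3 = 92
Rao has the highest total.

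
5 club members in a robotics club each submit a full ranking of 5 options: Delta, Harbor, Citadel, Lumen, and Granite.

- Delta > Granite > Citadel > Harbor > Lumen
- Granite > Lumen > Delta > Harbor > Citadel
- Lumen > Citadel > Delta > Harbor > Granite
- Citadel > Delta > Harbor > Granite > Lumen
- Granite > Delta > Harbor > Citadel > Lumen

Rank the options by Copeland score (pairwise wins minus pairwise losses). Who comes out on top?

Delta

Pairwise results:
  Delta vs Harbor: Delta wins 5–0.
  Delta vs Citadel: Delta wins 3–2.
  Delta vs Lumen: Delta wins 3–2.
  Delta vs Granite: Delta wins 3–2.
  Harbor vs Citadel: Citadel wins 3–2.
  Harbor vs Lumen: Harbor wins 3–2.
  Harbor vs Granite: Granite wins 3–2.
  Citadel vs Lumen: Citadel wins 3–2.
  Citadel vs Granite: Granite wins 3–2.
  Lumen vs Granite: Granite wins 4–1.
Copeland scores (wins − losses):
  Delta: 4 − 0 = 4
  Harbor: 1 − 3 = -2
  Citadel: 2 − 2 = 0
  Lumen: 0 − 4 = -4
  Granite: 3 − 1 = 2
Delta has the best Copeland score.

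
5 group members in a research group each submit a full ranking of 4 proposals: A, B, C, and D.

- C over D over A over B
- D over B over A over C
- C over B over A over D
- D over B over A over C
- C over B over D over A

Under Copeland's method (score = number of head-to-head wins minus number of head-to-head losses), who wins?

Pairwise results:
  A vs B: B wins 4–1.
  A vs C: C wins 3–2.
  A vs D: D wins 4–1.
  B vs C: C wins 3–2.
  B vs D: D wins 3–2.
  C vs D: C wins 3–2.
Copeland scores (wins − losses):
  A: 0 − 3 = -3
  B: 1 − 2 = -1
  C: 3 − 0 = 3
  D: 2 − 1 = 1
C has the best Copeland score.

C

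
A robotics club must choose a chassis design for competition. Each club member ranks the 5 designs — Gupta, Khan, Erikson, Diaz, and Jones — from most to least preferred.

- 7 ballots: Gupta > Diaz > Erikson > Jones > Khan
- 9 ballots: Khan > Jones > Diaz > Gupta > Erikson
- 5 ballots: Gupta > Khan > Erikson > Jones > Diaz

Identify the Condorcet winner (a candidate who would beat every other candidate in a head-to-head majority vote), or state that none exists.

Gupta

Head-to-head results (21 voters total):
Gupta vs Khan: Gupta wins 12–9.
Gupta vs Erikson: Gupta wins 21–0.
Gupta vs Diaz: Gupta wins 12–9.
Gupta vs Jones: Gupta wins 12–9.
Khan vs Erikson: Khan wins 14–7.
Khan vs Diaz: Khan wins 14–7.
Khan vs Jones: Khan wins 14–7.
Erikson vs Diaz: Diaz wins 16–5.
Erikson vs Jones: Erikson wins 12–9.
Diaz vs Jones: Jones wins 14–7.
Gupta beats each rival — Khan (12–9), Erikson (21–0), Diaz (12–9), Jones (12–9) — so Gupta is the Condorcet winner.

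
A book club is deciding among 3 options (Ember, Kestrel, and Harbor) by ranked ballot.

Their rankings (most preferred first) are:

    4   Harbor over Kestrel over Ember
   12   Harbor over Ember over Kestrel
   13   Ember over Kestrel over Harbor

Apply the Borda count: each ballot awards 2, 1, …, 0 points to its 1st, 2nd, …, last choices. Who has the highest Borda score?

Borda scores:
  Ember: 4·0 + 12·1 + 13·2 = 38
  Kestrel: 4·1 + 12·0 + 13·1 = 17
  Harbor: 4·2 + 12·2 + 13·0 = 32
Ember has the highest total.

Ember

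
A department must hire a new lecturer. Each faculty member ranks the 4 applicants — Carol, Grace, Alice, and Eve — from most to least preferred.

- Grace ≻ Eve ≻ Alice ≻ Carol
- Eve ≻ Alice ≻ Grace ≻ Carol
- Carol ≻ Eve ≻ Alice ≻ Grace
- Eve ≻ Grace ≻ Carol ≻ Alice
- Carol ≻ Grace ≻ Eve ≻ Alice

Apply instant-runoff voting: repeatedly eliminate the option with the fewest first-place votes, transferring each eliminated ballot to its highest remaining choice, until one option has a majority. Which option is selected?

Round 1: Carol 2, Eve 2, Grace 1, Alice 0. Alice has the fewest and is eliminated.
Round 2: Carol 2, Eve 2, Grace 1. Grace has the fewest and is eliminated.
Round 3: Eve 3, Carol 2. Eve has a majority.

Eve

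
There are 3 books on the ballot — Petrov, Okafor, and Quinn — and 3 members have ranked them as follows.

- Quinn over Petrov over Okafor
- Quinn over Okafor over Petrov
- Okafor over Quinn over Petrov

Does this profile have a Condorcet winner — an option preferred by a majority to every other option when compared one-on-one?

Head-to-head results (3 voters total):
Petrov vs Okafor: Okafor wins 2–1.
Petrov vs Quinn: Quinn wins 3–0.
Okafor vs Quinn: Quinn wins 2–1.
Quinn beats each rival — Petrov (3–0), Okafor (2–1) — so Quinn is the Condorcet winner.

Yes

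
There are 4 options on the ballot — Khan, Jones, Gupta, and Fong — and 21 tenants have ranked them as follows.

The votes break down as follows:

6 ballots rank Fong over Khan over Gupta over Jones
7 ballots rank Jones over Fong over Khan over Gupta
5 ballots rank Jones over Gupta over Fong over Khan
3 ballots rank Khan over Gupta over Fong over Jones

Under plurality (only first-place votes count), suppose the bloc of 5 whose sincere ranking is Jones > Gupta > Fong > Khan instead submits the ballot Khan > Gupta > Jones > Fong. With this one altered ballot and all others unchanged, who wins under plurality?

First-place totals with the altered ballot: Khan 8, Jones 7, Gupta 0, Fong 6.
The switch changes the winner from Jones to Khan.

Khan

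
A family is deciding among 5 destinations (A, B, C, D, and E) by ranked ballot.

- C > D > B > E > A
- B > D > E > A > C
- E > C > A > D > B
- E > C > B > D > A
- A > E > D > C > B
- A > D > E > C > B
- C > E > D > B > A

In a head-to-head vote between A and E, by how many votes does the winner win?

Ballots ranking A above E: 2.
Ballots ranking E above A: 5.
E wins 5–2, a margin of 3.

3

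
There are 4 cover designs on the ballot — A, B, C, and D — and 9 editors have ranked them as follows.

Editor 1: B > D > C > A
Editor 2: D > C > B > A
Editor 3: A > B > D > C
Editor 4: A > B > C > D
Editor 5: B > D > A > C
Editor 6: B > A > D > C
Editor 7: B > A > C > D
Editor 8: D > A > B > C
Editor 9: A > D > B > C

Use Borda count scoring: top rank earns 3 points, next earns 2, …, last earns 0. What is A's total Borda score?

Borda scores:
  A: 0 + 0 + 3 + 3 + 1 + 2 + 2 + 2 + 3 = 16
  B: 3 + 1 + 2 + 2 + 3 + 3 + 3 + 1 + 1 = 19
  C: 1 + 2 + 0 + 1 + 0 + 0 + 1 + 0 + 0 = 5
  D: 2 + 3 + 1 + 0 + 2 + 1 + 0 + 3 + 2 = 14

16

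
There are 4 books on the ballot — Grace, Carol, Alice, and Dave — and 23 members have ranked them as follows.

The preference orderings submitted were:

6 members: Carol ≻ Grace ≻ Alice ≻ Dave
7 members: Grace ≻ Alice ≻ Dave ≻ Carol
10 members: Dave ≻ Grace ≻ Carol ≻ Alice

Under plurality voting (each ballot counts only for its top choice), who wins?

First-place vote totals:
  Grace: 7
  Carol: 6
  Alice: 0
  Dave: 10
Dave has the most first-place votes.

Dave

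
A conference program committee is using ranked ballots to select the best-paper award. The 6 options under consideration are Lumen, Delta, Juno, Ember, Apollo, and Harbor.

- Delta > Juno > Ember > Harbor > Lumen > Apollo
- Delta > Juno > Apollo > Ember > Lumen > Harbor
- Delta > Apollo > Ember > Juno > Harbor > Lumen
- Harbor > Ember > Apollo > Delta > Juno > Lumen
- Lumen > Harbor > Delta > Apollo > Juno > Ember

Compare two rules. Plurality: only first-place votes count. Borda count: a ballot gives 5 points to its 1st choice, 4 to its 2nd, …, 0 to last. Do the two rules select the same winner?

Yes

Plurality first-place counts: Lumen 1, Delta 3, Juno 0, Ember 0, Apollo 0, Harbor 1 → Delta.
Borda totals: Lumen 7, Delta 20, Juno 12, Ember 12, Apollo 12, Harbor 12 → Delta.
The two rules agree on Delta.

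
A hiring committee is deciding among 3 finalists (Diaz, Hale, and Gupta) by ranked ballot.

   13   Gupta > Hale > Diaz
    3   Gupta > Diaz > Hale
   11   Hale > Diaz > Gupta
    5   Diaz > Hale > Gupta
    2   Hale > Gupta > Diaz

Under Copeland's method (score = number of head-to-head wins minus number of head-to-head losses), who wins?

Pairwise results:
  Diaz vs Hale: Hale wins 26–8.
  Diaz vs Gupta: Gupta wins 18–16.
  Hale vs Gupta: Hale wins 18–16.
Copeland scores (wins − losses):
  Diaz: 0 − 2 = -2
  Hale: 2 − 0 = 2
  Gupta: 1 − 1 = 0
Hale has the best Copeland score.

Hale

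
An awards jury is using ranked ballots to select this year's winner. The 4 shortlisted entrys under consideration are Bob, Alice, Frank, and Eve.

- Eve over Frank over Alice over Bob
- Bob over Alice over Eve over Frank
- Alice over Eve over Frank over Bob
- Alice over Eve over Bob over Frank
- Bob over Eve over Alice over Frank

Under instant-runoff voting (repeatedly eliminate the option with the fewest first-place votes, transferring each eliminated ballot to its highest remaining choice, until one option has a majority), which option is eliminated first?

Round 1: Bob 2, Alice 2, Eve 1, Frank 0. Frank has the fewest and is eliminated.
Round 2: Bob 2, Alice 2, Eve 1. Eve has the fewest and is eliminated.
Round 3: Alice 3, Bob 2. Alice has a majority.

Frank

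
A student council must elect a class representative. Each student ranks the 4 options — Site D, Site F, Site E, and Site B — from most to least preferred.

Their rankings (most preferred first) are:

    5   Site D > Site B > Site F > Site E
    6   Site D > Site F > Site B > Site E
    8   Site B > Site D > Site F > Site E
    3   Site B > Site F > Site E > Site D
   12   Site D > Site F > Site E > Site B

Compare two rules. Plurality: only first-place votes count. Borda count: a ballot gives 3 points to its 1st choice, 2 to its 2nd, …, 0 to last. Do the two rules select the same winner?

Yes

Plurality first-place counts: Site D 23, Site F 0, Site E 0, Site B 11 → Site D.
Borda totals: Site D 85, Site F 55, Site E 15, Site B 49 → Site D.
The two rules agree on Site D.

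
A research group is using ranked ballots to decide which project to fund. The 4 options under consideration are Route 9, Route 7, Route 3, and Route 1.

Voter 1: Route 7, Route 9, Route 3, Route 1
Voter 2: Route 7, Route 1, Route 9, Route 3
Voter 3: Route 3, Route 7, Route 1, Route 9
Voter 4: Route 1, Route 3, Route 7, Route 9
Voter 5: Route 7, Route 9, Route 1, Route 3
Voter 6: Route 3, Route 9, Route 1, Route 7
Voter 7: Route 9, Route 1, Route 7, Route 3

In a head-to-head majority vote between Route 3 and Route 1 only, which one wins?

Ballots ranking Route 3 above Route 1: 3.
Ballots ranking Route 1 above Route 3: 4.
Route 1 wins the head-to-head, 4–3.

Route 1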